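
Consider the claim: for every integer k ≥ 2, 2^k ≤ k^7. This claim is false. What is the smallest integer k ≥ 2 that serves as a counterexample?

A counterexample is any integer k ≥ 2 such that 2^k > k^7; we check each in order.
The first 35 eligible values, up to k = 36, all satisfy the conclusion.
k = 37: 2^k = 137438953472 and k^7 = 94931877133, so 137438953472 > 94931877133.

k = 37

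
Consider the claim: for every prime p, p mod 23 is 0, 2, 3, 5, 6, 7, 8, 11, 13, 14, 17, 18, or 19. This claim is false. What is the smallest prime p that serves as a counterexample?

p = 43

A counterexample is any prime p such that the claim fails; we check each in order.
The first 13 eligible values, up to p = 41, all satisfy the conclusion.
p = 43: 43 mod 23 = 20 — not in {0, 2, 3, 5, 6, 7, 8, 11, 13, 14, 17, 18, 19}.
Thus p = 43 disproves the claim, and no smaller p works.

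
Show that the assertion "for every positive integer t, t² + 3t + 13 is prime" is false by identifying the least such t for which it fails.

t = 1: t² + 3t + 13 = 17, prime.
t = 2: t² + 3t + 13 = 23, prime.
t = 3: t² + 3t + 13 = 31, prime.
t = 4: t² + 3t + 13 = 41, prime.
t = 5: t² + 3t + 13 = 53, prime.
t = 6: t² + 3t + 13 = 67, prime.
t = 7: t² + 3t + 13 = 83, prime.
t = 8: t² + 3t + 13 = 101, prime.
t = 9: t² + 3t + 13 = 121 = 11 × 11, composite.
Hence t = 9 is a counterexample.

t = 9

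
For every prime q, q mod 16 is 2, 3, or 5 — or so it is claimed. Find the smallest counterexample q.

q = 7

Check each prime q in order until the claim fails.
For q = 2, 3, 5 the conclusion holds.
q = 7: 7 mod 16 = 7 — not in {2, 3, 5}.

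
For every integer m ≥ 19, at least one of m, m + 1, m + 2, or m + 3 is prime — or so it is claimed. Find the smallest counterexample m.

m = 24

We need the least integer m ≥ 19 for which m, m + 1, m + 2, m + 3 are all composite.
The first 5 eligible values, up to m = 23, all satisfy the conclusion.
m = 24: 24 = 2 × 12; 25 = 5 × 5; 26 = 2 × 13; 27 = 3 × 9 — all composite.
Thus m = 24 disproves the claim, and no smaller m works.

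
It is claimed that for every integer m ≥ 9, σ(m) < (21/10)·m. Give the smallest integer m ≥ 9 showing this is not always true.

m = 12

We need the least integer m ≥ 9 for which the claim fails.
m = 9: σ(9) = 13; 13 < 189/10.
m = 10: σ(10) = 18; 18 < 21.
m = 11: σ(11) = 12; 12 < 231/10.
m = 12: σ(12) = 28; 28 ≥ 126/5.
Thus m = 12 disproves the claim, and no smaller m works.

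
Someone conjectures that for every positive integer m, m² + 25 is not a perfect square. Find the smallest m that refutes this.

m = 12

Check each positive integer m in order until m² + 25 is a perfect square.
For m = 1, 2, 3, 4, …, 9, 10, 11 the conclusion holds.
m = 12: 12² + 25 = 169 = 13², a perfect square.
Thus m = 12 disproves the claim, and no smaller m works.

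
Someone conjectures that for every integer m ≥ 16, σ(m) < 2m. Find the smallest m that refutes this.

For m = 16, 17 the conclusion holds.
m = 18: σ(18) = 39; 39 ≥ 36.
Thus m = 18 disproves the claim, and no smaller m works.

m = 18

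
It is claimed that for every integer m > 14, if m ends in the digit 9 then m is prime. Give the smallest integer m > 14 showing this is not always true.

m = 39

We need the least integer m > 14 for which m ends in the digit 9 but m is not prime.
m = 19: 19 ends in 9 and is prime.
m = 29: 29 ends in 9 and is prime.
m = 39: 39 ends in 9; 39 = 3 × 13, composite.
Thus m = 39 disproves the claim, and no smaller m works.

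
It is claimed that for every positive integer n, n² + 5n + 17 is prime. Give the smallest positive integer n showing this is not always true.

A counterexample is any positive integer n such that n² + 5n + 17 is not prime; we check each in order.
For n = 1, 2, 3, 4, 5, 6, 7 the conclusion holds.
n = 8: n² + 5n + 17 = 121 = 11 × 11, composite.
So n = 8 is the smallest counterexample.

n = 8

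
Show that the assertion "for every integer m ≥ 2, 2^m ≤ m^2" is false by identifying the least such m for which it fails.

m = 2: 2^m = 4 and m^2 = 4, so 4 ≤ 4.
m = 3: 2^m = 8 and m^2 = 9, so 8 ≤ 9.
m = 4: 2^m = 16 and m^2 = 16, so 16 ≤ 16.
m = 5: 2^m = 32 and m^2 = 25, so 32 > 25.
So m = 5 is the smallest counterexample.

m = 5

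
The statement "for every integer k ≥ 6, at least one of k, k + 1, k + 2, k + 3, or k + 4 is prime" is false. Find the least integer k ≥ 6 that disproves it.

k = 24

We need the least integer k ≥ 6 for which k, k + 1, k + 2, k + 3, k + 4 are all composite.
The first 18 eligible values, up to k = 23, all satisfy the conclusion.
k = 24: 24 = 2 × 12; 25 = 5 × 5; 26 = 2 × 13; 27 = 3 × 9; 28 = 2 × 14 — all composite.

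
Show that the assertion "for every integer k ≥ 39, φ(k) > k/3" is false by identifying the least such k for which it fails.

k = 42

Check each integer k ≥ 39 in order until the claim fails.
For k = 39, 40, 41 the conclusion holds.
k = 42: φ(42) = 12 and 42/3 = 14, so φ(42) ≤ 42/3.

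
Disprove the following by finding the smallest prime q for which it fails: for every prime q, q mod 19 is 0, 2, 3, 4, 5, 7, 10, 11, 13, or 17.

q = 31

We need the least prime q for which the claim fails.
For q = 2, 3, 5, 7, 11, 13, 17, 19, 23, 29 the conclusion holds.
q = 31: 31 mod 19 = 12 — not in {0, 2, 3, 4, 5, 7, 10, 11, 13, 17}.
Hence q = 31 is a counterexample.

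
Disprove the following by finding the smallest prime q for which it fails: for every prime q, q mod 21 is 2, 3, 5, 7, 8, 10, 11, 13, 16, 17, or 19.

Check each prime q in order until the claim fails.
For q = 2, 3, 5, 7, …, 29, 31, 37 the conclusion holds.
q = 41: 41 mod 21 = 20 — not in {2, 3, 5, 7, 8, 10, 11, 13, 16, 17, 19}.

q = 41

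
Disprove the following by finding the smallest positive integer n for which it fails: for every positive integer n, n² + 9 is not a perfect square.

n = 1: 1² + 9 = 10, not a perfect square.
n = 2: 2² + 9 = 13, not a perfect square.
n = 3: 3² + 9 = 18, not a perfect square.
n = 4: 4² + 9 = 25 = 5², a perfect square.

n = 4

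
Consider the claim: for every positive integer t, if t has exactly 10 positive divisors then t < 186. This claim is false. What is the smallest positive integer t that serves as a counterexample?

A counterexample is any positive integer t such that t has exactly 10 positive divisors but the claim fails; we check each in order.
The first 5 eligible values, up to t = 176, all satisfy the conclusion.
t = 208: τ(208) = 10; 208 ≥ 186.
So t = 208 is the smallest counterexample.

t = 208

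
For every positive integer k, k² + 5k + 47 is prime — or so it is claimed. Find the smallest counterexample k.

For k = 1, 2, 3, 4, …, 35, 36, 37 the conclusion holds.
k = 38: k² + 5k + 47 = 1681 = 41 × 41, composite.

k = 38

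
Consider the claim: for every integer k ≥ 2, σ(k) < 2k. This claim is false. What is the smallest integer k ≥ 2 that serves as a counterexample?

k = 6

A counterexample is any integer k ≥ 2 such that the claim fails; we check each in order.
For k = 2, 3, 4, 5 the conclusion holds.
k = 6: σ(6) = 12; 12 ≥ 12.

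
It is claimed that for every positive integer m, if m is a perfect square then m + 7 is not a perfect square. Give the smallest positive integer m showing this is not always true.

A counterexample is any positive integer m such that m is a perfect square but m + 7 is a perfect square; we check each in order.
m = 1: 1 + 7 = 8, not a perfect square.
m = 4: 4 + 7 = 11, not a perfect square.
m = 9: 9 = 3² and 9 + 7 = 16 = 4².
So m = 9 is the smallest counterexample.

m = 9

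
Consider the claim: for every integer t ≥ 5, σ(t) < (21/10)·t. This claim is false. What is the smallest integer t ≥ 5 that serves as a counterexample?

A counterexample is any integer t ≥ 5 such that the claim fails; we check each in order.
The first 7 eligible values, up to t = 11, all satisfy the conclusion.
t = 12: σ(12) = 28; 28 ≥ 126/5.

t = 12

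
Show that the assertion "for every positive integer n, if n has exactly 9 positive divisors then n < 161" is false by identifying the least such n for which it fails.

Check each positive integer n in order until n has exactly 9 positive divisors but the claim fails.
n = 36: τ(36) = 9; 36 < 161.
n = 100: τ(100) = 9; 100 < 161.
n = 196: τ(196) = 9; 196 ≥ 161.
Thus n = 196 disproves the claim, and no smaller n works.

n = 196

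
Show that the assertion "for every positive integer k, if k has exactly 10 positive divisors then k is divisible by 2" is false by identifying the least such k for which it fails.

k = 405

The first 9 eligible values, up to k = 368, all satisfy the conclusion.
k = 405: τ(405) = 10; 405 mod 2 = 1.
Hence k = 405 is a counterexample.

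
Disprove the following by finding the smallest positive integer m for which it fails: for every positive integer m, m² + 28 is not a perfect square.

Check each positive integer m in order until m² + 28 is a perfect square.
m = 1: 1² + 28 = 29, not a perfect square.
m = 2: 2² + 28 = 32, not a perfect square.
m = 3: 3² + 28 = 37, not a perfect square.
m = 4: 4² + 28 = 44, not a perfect square.
m = 5: 5² + 28 = 53, not a perfect square.
m = 6: 6² + 28 = 64 = 8², a perfect square.

m = 6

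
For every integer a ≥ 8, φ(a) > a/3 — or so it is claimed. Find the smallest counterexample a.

A counterexample is any integer a ≥ 8 such that the claim fails; we check each in order.
For a = 8, 9, 10, 11 the conclusion holds.
a = 12: φ(12) = 4 and 12/3 = 4, so φ(12) ≤ 12/3.

a = 12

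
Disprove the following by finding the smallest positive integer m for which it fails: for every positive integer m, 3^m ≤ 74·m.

m = 1: 3^m = 3 and 74·m = 74, so 3 ≤ 74.
m = 2: 3^m = 9 and 74·m = 148, so 9 ≤ 148.
m = 3: 3^m = 27 and 74·m = 222, so 27 ≤ 222.
m = 4: 3^m = 81 and 74·m = 296, so 81 ≤ 296.
m = 5: 3^m = 243 and 74·m = 370, so 243 ≤ 370.
m = 6: 3^m = 729 and 74·m = 444, so 729 > 444.

m = 6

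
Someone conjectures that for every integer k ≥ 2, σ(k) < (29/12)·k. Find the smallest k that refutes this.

k = 24

We need the least integer k ≥ 2 for which the claim fails.
The first 22 eligible values, up to k = 23, all satisfy the conclusion.
k = 24: σ(24) = 60; 60 ≥ 58.
Hence k = 24 is a counterexample.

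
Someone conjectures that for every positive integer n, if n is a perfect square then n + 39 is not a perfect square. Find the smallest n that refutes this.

Check each positive integer n in order until n is a perfect square but n + 39 is a perfect square.
n = 1: 1 + 39 = 40, not a perfect square.
n = 4: 4 + 39 = 43, not a perfect square.
n = 9: 9 + 39 = 48, not a perfect square.
n = 16: 16 + 39 = 55, not a perfect square.
n = 25: 25 = 5² and 25 + 39 = 64 = 8².

n = 25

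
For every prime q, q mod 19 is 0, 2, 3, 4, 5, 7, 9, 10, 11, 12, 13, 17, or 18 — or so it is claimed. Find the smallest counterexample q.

For q = 2, 3, 5, 7, …, 41, 43, 47 the conclusion holds.
q = 53: 53 mod 19 = 15 — not in {0, 2, 3, 4, 5, 7, 9, 10, 11, 12, 13, 17, 18}.

q = 53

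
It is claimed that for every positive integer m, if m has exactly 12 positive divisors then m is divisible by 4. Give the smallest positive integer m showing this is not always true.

For m = 60, 72, 84 the conclusion holds.
m = 90: τ(90) = 12; 90 mod 4 = 2.

m = 90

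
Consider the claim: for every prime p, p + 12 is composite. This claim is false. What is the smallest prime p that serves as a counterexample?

p = 2: p + 12 = 14 = 2 × 7, composite.
p = 3: p + 12 = 15 = 3 × 5, composite.
p = 5: p + 12 = 17, prime — not composite.
Thus p = 5 disproves the claim, and no smaller p works.

p = 5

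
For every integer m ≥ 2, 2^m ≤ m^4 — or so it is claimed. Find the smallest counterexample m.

m = 17

A counterexample is any integer m ≥ 2 such that 2^m > m^4; we check each in order.
The first 15 eligible values, up to m = 16, all satisfy the conclusion.
m = 17: 2^m = 131072 and m^4 = 83521, so 131072 > 83521.
Thus m = 17 disproves the claim, and no smaller m works.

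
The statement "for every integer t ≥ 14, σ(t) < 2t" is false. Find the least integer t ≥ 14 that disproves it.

t = 18

Check each integer t ≥ 14 in order until the claim fails.
The first 4 eligible values, up to t = 17, all satisfy the conclusion.
t = 18: σ(18) = 39; 39 ≥ 36.
Thus t = 18 disproves the claim, and no smaller t works.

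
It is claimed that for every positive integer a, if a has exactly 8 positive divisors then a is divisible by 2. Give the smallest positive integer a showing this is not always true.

The first 12 eligible values, up to a = 104, all satisfy the conclusion.
a = 105: τ(105) = 8; 105 mod 2 = 1.
Hence a = 105 is a counterexample.

a = 105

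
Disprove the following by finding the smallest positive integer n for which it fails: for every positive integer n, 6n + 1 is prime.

We need the least positive integer n for which 6n + 1 is not prime.
For n = 1, 2, 3 the conclusion holds.
n = 4: 6n + 1 = 25 = 5 × 5, composite.

n = 4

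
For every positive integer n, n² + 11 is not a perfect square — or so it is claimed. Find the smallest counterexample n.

The first 4 eligible values, up to n = 4, all satisfy the conclusion.
n = 5: 5² + 11 = 36 = 6², a perfect square.

n = 5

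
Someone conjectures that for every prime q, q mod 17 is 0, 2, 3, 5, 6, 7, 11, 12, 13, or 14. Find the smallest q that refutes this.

Check each prime q in order until the claim fails.
For q = 2, 3, 5, 7, …, 31, 37, 41 the conclusion holds.
q = 43: 43 mod 17 = 9 — not in {0, 2, 3, 5, 6, 7, 11, 12, 13, 14}.

q = 43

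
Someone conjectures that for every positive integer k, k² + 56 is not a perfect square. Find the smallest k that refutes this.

k = 5

A counterexample is any positive integer k such that k² + 56 is a perfect square; we check each in order.
k = 1: 1² + 56 = 57, not a perfect square.
k = 2: 2² + 56 = 60, not a perfect square.
k = 3: 3² + 56 = 65, not a perfect square.
k = 4: 4² + 56 = 72, not a perfect square.
k = 5: 5² + 56 = 81 = 9², a perfect square.
Hence k = 5 is a counterexample.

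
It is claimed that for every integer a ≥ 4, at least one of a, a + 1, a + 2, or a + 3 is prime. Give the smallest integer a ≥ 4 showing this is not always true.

For a = 4, 5, 6, 7, …, 21, 22, 23 the conclusion holds.
a = 24: 24 = 2 × 12; 25 = 5 × 5; 26 = 2 × 13; 27 = 3 × 9 — all composite.
So a = 24 is the smallest counterexample.

a = 24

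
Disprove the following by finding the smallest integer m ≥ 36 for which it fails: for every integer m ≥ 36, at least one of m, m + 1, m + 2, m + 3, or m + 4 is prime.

Check each integer m ≥ 36 in order until m, m + 1, m + 2, m + 3, m + 4 are all composite.
For m = 36, 37, 38, 39, …, 45, 46, 47 the conclusion holds.
m = 48: 48 = 2 × 24; 49 = 7 × 7; 50 = 2 × 25; 51 = 3 × 17; 52 = 2 × 26 — all composite.
So m = 48 is the smallest counterexample.

m = 48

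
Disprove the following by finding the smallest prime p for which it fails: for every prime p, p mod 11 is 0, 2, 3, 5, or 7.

p = 17

We need the least prime p for which the claim fails.
p = 2: 2 mod 11 = 2.
p = 3: 3 mod 11 = 3.
p = 5: 5 mod 11 = 5.
p = 7: 7 mod 11 = 7.
p = 11: 11 mod 11 = 0.
p = 13: 13 mod 11 = 2.
p = 17: 17 mod 11 = 6 — not in {0, 2, 3, 5, 7}.
Hence p = 17 is a counterexample.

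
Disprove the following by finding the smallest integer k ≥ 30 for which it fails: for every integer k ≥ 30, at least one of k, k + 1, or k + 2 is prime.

k = 32

Check each integer k ≥ 30 in order until k, k + 1, k + 2 are all composite.
k = 30: 31 is prime.
k = 31: 31 is prime.
k = 32: 32 = 2 × 16; 33 = 3 × 11; 34 = 2 × 17 — all composite.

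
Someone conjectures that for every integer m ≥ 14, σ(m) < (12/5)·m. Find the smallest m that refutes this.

We need the least integer m ≥ 14 for which the claim fails.
The first 10 eligible values, up to m = 23, all satisfy the conclusion.
m = 24: σ(24) = 60; 60 ≥ 288/5.

m = 24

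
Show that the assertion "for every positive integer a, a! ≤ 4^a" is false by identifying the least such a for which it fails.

We need the least positive integer a for which a! > 4^a.
a = 1: a! = 1 and 4^a = 4, so 1 ≤ 4.
a = 2: a! = 2 and 4^a = 16, so 2 ≤ 16.
a = 3: a! = 6 and 4^a = 64, so 6 ≤ 64.
a = 4: a! = 24 and 4^a = 256, so 24 ≤ 256.
a = 5: a! = 120 and 4^a = 1024, so 120 ≤ 1024.
a = 6: a! = 720 and 4^a = 4096, so 720 ≤ 4096.
a = 7: a! = 5040 and 4^a = 16384, so 5040 ≤ 16384.
a = 8: a! = 40320 and 4^a = 65536, so 40320 ≤ 65536.
a = 9: a! = 362880 and 4^a = 262144, so 362880 > 262144.
Thus a = 9 disproves the claim, and no smaller a works.

a = 9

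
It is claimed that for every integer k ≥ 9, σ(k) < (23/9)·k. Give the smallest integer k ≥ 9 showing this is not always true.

A counterexample is any integer k ≥ 9 such that the claim fails; we check each in order.
The first 39 eligible values, up to k = 47, all satisfy the conclusion.
k = 48: σ(48) = 124; 124 ≥ 368/3.
Hence k = 48 is a counterexample.

k = 48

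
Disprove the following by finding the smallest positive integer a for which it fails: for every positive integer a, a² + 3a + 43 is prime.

The first 38 eligible values, up to a = 38, all satisfy the conclusion.
a = 39: a² + 3a + 43 = 1681 = 41 × 41, composite.
So a = 39 is the smallest counterexample.

a = 39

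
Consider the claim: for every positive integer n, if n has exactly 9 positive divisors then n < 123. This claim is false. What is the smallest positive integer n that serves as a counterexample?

For n = 36, 100 the conclusion holds.
n = 196: τ(196) = 9; 196 ≥ 123.
Hence n = 196 is a counterexample.

n = 196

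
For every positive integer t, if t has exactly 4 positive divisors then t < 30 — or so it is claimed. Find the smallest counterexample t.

We need the least positive integer t for which t has exactly 4 positive divisors but the claim fails.
The first 9 eligible values, up to t = 27, all satisfy the conclusion.
t = 33: τ(33) = 4; 33 ≥ 30.

t = 33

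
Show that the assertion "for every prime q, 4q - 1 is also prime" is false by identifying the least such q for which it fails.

We need the least prime q for which 4q - 1 is not prime.
q = 2: 4q - 1 = 7, prime.
q = 3: 4q - 1 = 11, prime.
q = 5: 4q - 1 = 19, prime.
q = 7: 4q - 1 = 27 = 3 × 9, not prime.
Hence q = 7 is a counterexample.

q = 7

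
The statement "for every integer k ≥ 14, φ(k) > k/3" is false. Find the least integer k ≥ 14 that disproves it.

We need the least integer k ≥ 14 for which the claim fails.
k = 14: φ(14) = 6 and 14/3 = 14/3, so φ(14) > 14/3.
k = 15: φ(15) = 8 and 15/3 = 5, so φ(15) > 15/3.
k = 16: φ(16) = 8 and 16/3 = 16/3, so φ(16) > 16/3.
k = 17: φ(17) = 16 and 17/3 = 17/3, so φ(17) > 17/3.
k = 18: φ(18) = 6 and 18/3 = 6, so φ(18) ≤ 18/3.
So k = 18 is the smallest counterexample.

k = 18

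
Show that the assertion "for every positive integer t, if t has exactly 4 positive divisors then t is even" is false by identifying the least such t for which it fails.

A counterexample is any positive integer t such that t has exactly 4 positive divisors but t is odd; we check each in order.
The first 4 eligible values, up to t = 14, all satisfy the conclusion.
t = 15: divisors of 15: 1, 3, 5, 15; 15 is odd.

t = 15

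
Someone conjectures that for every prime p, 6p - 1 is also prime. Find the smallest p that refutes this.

p = 11

A counterexample is any prime p such that 6p - 1 is not prime; we check each in order.
p = 2: 6p - 1 = 11, prime.
p = 3: 6p - 1 = 17, prime.
p = 5: 6p - 1 = 29, prime.
p = 7: 6p - 1 = 41, prime.
p = 11: 6p - 1 = 65 = 5 × 13, not prime.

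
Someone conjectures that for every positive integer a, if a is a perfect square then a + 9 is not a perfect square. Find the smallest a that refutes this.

a = 16

We need the least positive integer a for which a is a perfect square but a + 9 is a perfect square.
a = 1: 1 + 9 = 10, not a perfect square.
a = 4: 4 + 9 = 13, not a perfect square.
a = 9: 9 + 9 = 18, not a perfect square.
a = 16: 16 = 4² and 16 + 9 = 25 = 5².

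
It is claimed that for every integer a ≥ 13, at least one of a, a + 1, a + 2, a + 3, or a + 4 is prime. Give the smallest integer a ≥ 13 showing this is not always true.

A counterexample is any integer a ≥ 13 such that a, a + 1, a + 2, a + 3, a + 4 are all composite; we check each in order.
For a = 13, 14, 15, 16, …, 21, 22, 23 the conclusion holds.
a = 24: 24 = 2 × 12; 25 = 5 × 5; 26 = 2 × 13; 27 = 3 × 9; 28 = 2 × 14 — all composite.
Hence a = 24 is a counterexample.

a = 24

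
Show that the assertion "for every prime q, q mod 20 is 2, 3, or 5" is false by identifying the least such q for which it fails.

q = 2: 2 mod 20 = 2.
q = 3: 3 mod 20 = 3.
q = 5: 5 mod 20 = 5.
q = 7: 7 mod 20 = 7 — not in {2, 3, 5}.
Hence q = 7 is a counterexample.

q = 7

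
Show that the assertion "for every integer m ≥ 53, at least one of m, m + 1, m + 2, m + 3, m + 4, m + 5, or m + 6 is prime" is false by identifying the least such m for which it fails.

A counterexample is any integer m ≥ 53 such that m, m + 1, m + 2, m + 3, m + 4, m + 5, m + 6 are all composite; we check each in order.
The first 37 eligible values, up to m = 89, all satisfy the conclusion.
m = 90: 90 = 2 × 45; 91 = 7 × 13; 92 = 2 × 46; 93 = 3 × 31; 94 = 2 × 47; 95 = 5 × 19; 96 = 2 × 48 — all composite.
So m = 90 is the smallest counterexample.

m = 90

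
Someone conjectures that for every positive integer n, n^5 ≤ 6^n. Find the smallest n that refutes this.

n = 3

A counterexample is any positive integer n such that n^5 > 6^n; we check each in order.
n = 1: n^5 = 1 and 6^n = 6, so 1 ≤ 6.
n = 2: n^5 = 32 and 6^n = 36, so 32 ≤ 36.
n = 3: n^5 = 243 and 6^n = 216, so 243 > 216.
Hence n = 3 is a counterexample.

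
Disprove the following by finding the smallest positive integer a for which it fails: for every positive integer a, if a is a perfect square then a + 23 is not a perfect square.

a = 121

We need the least positive integer a for which a is a perfect square but a + 23 is a perfect square.
For a = 1, 4, 9, 16, 25, 36, 49, 64, 81, 100 the conclusion holds.
a = 121: 121 = 11² and 121 + 23 = 144 = 12².
So a = 121 is the smallest counterexample.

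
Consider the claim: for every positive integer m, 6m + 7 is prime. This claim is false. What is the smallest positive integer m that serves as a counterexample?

m = 1: 6m + 7 = 13, prime.
m = 2: 6m + 7 = 19, prime.
m = 3: 6m + 7 = 25 = 5 × 5, composite.

m = 3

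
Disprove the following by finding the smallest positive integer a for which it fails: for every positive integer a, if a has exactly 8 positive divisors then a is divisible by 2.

a = 105

For a = 24, 30, 40, 42, …, 88, 102, 104 the conclusion holds.
a = 105: τ(105) = 8; 105 mod 2 = 1.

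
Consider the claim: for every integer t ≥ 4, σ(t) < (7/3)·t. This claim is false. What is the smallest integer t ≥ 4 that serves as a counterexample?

t = 4: σ(4) = 7; 7 < 28/3.
t = 5: σ(5) = 6; 6 < 35/3.
t = 6: σ(6) = 12; 12 < 14.
t = 7: σ(7) = 8; 8 < 49/3.
t = 8: σ(8) = 15; 15 < 56/3.
t = 9: σ(9) = 13; 13 < 21.
t = 10: σ(10) = 18; 18 < 70/3.
t = 11: σ(11) = 12; 12 < 77/3.
t = 12: σ(12) = 28; 28 ≥ 28.
So t = 12 is the smallest counterexample.

t = 12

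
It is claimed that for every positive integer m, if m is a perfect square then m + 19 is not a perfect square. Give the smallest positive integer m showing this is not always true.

m = 81

A counterexample is any positive integer m such that m is a perfect square but m + 19 is a perfect square; we check each in order.
m = 1: 1 + 19 = 20, not a perfect square.
m = 4: 4 + 19 = 23, not a perfect square.
m = 9: 9 + 19 = 28, not a perfect square.
m = 16: 16 + 19 = 35, not a perfect square.
m = 25: 25 + 19 = 44, not a perfect square.
m = 36: 36 + 19 = 55, not a perfect square.
m = 49: 49 + 19 = 68, not a perfect square.
m = 64: 64 + 19 = 83, not a perfect square.
m = 81: 81 = 9² and 81 + 19 = 100 = 10².
Thus m = 81 disproves the claim, and no smaller m works.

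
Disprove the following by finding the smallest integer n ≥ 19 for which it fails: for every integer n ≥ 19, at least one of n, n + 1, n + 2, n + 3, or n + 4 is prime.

n = 19: 19 is prime.
n = 20: 23 is prime.
n = 21: 23 is prime.
n = 22: 23 is prime.
n = 23: 23 is prime.
n = 24: 24 = 2 × 12; 25 = 5 × 5; 26 = 2 × 13; 27 = 3 × 9; 28 = 2 × 14 — all composite.
Hence n = 24 is a counterexample.

n = 24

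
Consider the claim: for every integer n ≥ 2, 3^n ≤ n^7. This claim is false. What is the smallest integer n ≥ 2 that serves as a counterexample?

n = 19

A counterexample is any integer n ≥ 2 such that 3^n > n^7; we check each in order.
The first 17 eligible values, up to n = 18, all satisfy the conclusion.
n = 19: 3^n = 1162261467 and n^7 = 893871739, so 1162261467 > 893871739.
Thus n = 19 disproves the claim, and no smaller n works.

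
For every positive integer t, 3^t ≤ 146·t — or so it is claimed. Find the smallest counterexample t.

A counterexample is any positive integer t such that 3^t > 146·t; we check each in order.
The first 6 eligible values, up to t = 6, all satisfy the conclusion.
t = 7: 3^t = 2187 and 146·t = 1022, so 2187 > 1022.

t = 7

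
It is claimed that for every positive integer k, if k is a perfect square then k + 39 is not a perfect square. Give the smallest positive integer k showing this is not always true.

For k = 1, 4, 9, 16 the conclusion holds.
k = 25: 25 = 5² and 25 + 39 = 64 = 8².
Hence k = 25 is a counterexample.

k = 25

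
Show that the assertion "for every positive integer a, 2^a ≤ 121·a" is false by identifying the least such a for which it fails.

a = 11

A counterexample is any positive integer a such that 2^a > 121·a; we check each in order.
For a = 1, 2, 3, 4, 5, 6, 7, 8, 9, 10 the conclusion holds.
a = 11: 2^a = 2048 and 121·a = 1331, so 2048 > 1331.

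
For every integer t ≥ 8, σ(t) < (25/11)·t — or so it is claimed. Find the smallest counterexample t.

We need the least integer t ≥ 8 for which the claim fails.
The first 4 eligible values, up to t = 11, all satisfy the conclusion.
t = 12: σ(12) = 28; 28 ≥ 300/11.
So t = 12 is the smallest counterexample.

t = 12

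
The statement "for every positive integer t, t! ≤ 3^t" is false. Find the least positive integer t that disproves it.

t = 7

The first 6 eligible values, up to t = 6, all satisfy the conclusion.
t = 7: t! = 5040 and 3^t = 2187, so 5040 > 2187.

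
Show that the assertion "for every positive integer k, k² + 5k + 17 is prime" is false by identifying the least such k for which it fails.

Check each positive integer k in order until k² + 5k + 17 is not prime.
The first 7 eligible values, up to k = 7, all satisfy the conclusion.
k = 8: k² + 5k + 17 = 121 = 11 × 11, composite.

k = 8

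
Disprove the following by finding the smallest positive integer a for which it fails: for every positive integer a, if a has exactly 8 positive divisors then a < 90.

Check each positive integer a in order until a has exactly 8 positive divisors but the claim fails.
For a = 24, 30, 40, 42, 54, 56, 66, 70, 78, 88 the conclusion holds.
a = 102: τ(102) = 8; 102 ≥ 90.
Thus a = 102 disproves the claim, and no smaller a works.

a = 102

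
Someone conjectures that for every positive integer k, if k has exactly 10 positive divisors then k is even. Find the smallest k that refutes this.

A counterexample is any positive integer k such that k has exactly 10 positive divisors but k is odd; we check each in order.
For k = 48, 80, 112, 162, 176, 208, 272, 304, 368 the conclusion holds.
k = 405: divisors of 405: 10 divisors; 405 is odd.

k = 405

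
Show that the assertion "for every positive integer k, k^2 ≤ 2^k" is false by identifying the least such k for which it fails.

k = 3

A counterexample is any positive integer k such that k^2 > 2^k; we check each in order.
k = 1: k^2 = 1 and 2^k = 2, so 1 ≤ 2.
k = 2: k^2 = 4 and 2^k = 4, so 4 ≤ 4.
k = 3: k^2 = 9 and 2^k = 8, so 9 > 8.
Hence k = 3 is a counterexample.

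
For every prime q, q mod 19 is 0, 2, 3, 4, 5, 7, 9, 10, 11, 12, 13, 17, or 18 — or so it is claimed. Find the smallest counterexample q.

q = 53

We need the least prime q for which the claim fails.
For q = 2, 3, 5, 7, …, 41, 43, 47 the conclusion holds.
q = 53: 53 mod 19 = 15 — not in {0, 2, 3, 4, 5, 7, 9, 10, 11, 12, 13, 17, 18}.
Hence q = 53 is a counterexample.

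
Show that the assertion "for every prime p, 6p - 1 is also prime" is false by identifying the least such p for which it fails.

Check each prime p in order until 6p - 1 is not prime.
The first 4 eligible values, up to p = 7, all satisfy the conclusion.
p = 11: 6p - 1 = 65 = 5 × 13, not prime.

p = 11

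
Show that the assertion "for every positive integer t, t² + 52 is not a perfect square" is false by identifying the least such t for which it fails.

We need the least positive integer t for which t² + 52 is a perfect square.
For t = 1, 2, 3, 4, …, 9, 10, 11 the conclusion holds.
t = 12: 12² + 52 = 196 = 14², a perfect square.

t = 12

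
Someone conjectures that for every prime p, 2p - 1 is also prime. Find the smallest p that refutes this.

Check each prime p in order until 2p - 1 is not prime.
p = 2: 2p - 1 = 3, prime.
p = 3: 2p - 1 = 5, prime.
p = 5: 2p - 1 = 9 = 3 × 3, not prime.

p = 5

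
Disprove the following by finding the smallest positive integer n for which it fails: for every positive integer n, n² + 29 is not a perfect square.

A counterexample is any positive integer n such that n² + 29 is a perfect square; we check each in order.
The first 13 eligible values, up to n = 13, all satisfy the conclusion.
n = 14: 14² + 29 = 225 = 15², a perfect square.

n = 14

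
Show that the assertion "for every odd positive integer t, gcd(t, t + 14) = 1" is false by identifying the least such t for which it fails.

We need the least odd positive integer t for which gcd(t, t + 14) > 1.
For t = 1, 3, 5 the conclusion holds.
t = 7: gcd(7, 21) = 7.

t = 7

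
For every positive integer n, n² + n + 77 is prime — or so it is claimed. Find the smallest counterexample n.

The first 5 eligible values, up to n = 5, all satisfy the conclusion.
n = 6: n² + n + 77 = 119 = 7 × 17, composite.
So n = 6 is the smallest counterexample.

n = 6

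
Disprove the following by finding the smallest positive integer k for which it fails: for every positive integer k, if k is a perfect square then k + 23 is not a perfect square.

k = 121

We need the least positive integer k for which k is a perfect square but k + 23 is a perfect square.
For k = 1, 4, 9, 16, 25, 36, 49, 64, 81, 100 the conclusion holds.
k = 121: 121 = 11² and 121 + 23 = 144 = 12².
Thus k = 121 disproves the claim, and no smaller k works.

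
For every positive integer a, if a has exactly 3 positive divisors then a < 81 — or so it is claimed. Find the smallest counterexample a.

a = 121

Check each positive integer a in order until a has exactly 3 positive divisors but the claim fails.
For a = 4, 9, 25, 49 the conclusion holds.
a = 121: τ(121) = 3; 121 ≥ 81.
Thus a = 121 disproves the claim, and no smaller a works.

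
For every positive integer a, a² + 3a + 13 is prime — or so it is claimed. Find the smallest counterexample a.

a = 1: a² + 3a + 13 = 17, prime.
a = 2: a² + 3a + 13 = 23, prime.
a = 3: a² + 3a + 13 = 31, prime.
a = 4: a² + 3a + 13 = 41, prime.
a = 5: a² + 3a + 13 = 53, prime.
a = 6: a² + 3a + 13 = 67, prime.
a = 7: a² + 3a + 13 = 83, prime.
a = 8: a² + 3a + 13 = 101, prime.
a = 9: a² + 3a + 13 = 121 = 11 × 11, composite.
Hence a = 9 is a counterexample.

a = 9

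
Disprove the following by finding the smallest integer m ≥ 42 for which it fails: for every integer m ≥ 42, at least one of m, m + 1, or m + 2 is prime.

m = 42: 43 is prime.
m = 43: 43 is prime.
m = 44: 44 = 2 × 22; 45 = 3 × 15; 46 = 2 × 23 — all composite.

m = 44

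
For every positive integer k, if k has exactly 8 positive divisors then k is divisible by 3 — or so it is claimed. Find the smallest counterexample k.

k = 40

A counterexample is any positive integer k such that k has exactly 8 positive divisors but k is not divisible by 3; we check each in order.
k = 24: τ(24) = 8; 24 mod 3 = 0.
k = 30: τ(30) = 8; 30 mod 3 = 0.
k = 40: τ(40) = 8; 40 mod 3 = 1.
So k = 40 is the smallest counterexample.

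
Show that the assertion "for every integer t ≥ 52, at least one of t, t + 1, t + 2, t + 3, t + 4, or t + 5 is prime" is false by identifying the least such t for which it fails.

For t = 52, 53, 54, 55, …, 87, 88, 89 the conclusion holds.
t = 90: 90 = 2 × 45; 91 = 7 × 13; 92 = 2 × 46; 93 = 3 × 31; 94 = 2 × 47; 95 = 5 × 19 — all composite.
So t = 90 is the smallest counterexample.

t = 90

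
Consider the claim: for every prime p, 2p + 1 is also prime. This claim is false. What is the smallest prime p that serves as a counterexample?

p = 7

We need the least prime p for which 2p + 1 is not prime.
p = 2: 2p + 1 = 5, prime.
p = 3: 2p + 1 = 7, prime.
p = 5: 2p + 1 = 11, prime.
p = 7: 2p + 1 = 15 = 3 × 5, not prime.
Thus p = 7 disproves the claim, and no smaller p works.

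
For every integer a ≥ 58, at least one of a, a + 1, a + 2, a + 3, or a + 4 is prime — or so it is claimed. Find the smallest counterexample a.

a = 62

A counterexample is any integer a ≥ 58 such that a, a + 1, a + 2, a + 3, a + 4 are all composite; we check each in order.
The first 4 eligible values, up to a = 61, all satisfy the conclusion.
a = 62: 62 = 2 × 31; 63 = 3 × 21; 64 = 2 × 32; 65 = 5 × 13; 66 = 2 × 33 — all composite.
So a = 62 is the smallest counterexample.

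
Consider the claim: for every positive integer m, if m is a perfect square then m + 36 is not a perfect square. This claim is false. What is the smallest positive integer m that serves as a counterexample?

m = 64

A counterexample is any positive integer m such that m is a perfect square but m + 36 is a perfect square; we check each in order.
The first 7 eligible values, up to m = 49, all satisfy the conclusion.
m = 64: 64 = 8² and 64 + 36 = 100 = 10².
Thus m = 64 disproves the claim, and no smaller m works.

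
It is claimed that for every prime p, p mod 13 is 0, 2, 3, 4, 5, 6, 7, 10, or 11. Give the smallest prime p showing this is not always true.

A counterexample is any prime p such that the claim fails; we check each in order.
The first 14 eligible values, up to p = 43, all satisfy the conclusion.
p = 47: 47 mod 13 = 8 — not in {0, 2, 3, 4, 5, 6, 7, 10, 11}.
So p = 47 is the smallest counterexample.

p = 47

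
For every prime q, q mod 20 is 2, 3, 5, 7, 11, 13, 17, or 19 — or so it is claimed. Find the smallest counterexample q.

For q = 2, 3, 5, 7, 11, 13, 17, 19, 23 the conclusion holds.
q = 29: 29 mod 20 = 9 — not in {2, 3, 5, 7, 11, 13, 17, 19}.
Thus q = 29 disproves the claim, and no smaller q works.

q = 29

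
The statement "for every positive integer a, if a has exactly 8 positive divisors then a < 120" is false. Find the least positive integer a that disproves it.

a = 128

We need the least positive integer a for which a has exactly 8 positive divisors but the claim fails.
For a = 24, 30, 40, 42, …, 105, 110, 114 the conclusion holds.
a = 128: τ(128) = 8; 128 ≥ 120.
So a = 128 is the smallest counterexample.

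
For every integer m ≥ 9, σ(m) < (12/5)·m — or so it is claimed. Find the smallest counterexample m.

A counterexample is any integer m ≥ 9 such that the claim fails; we check each in order.
For m = 9, 10, 11, 12, …, 21, 22, 23 the conclusion holds.
m = 24: σ(24) = 60; 60 ≥ 288/5.
So m = 24 is the smallest counterexample.

m = 24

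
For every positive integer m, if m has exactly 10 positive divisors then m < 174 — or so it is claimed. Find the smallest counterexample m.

The first 4 eligible values, up to m = 162, all satisfy the conclusion.
m = 176: τ(176) = 10; 176 ≥ 174.
Thus m = 176 disproves the claim, and no smaller m works.

m = 176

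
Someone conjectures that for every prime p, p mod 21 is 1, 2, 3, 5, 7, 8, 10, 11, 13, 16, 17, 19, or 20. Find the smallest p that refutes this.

p = 67

A counterexample is any prime p such that the claim fails; we check each in order.
The first 18 eligible values, up to p = 61, all satisfy the conclusion.
p = 67: 67 mod 21 = 4 — not in {1, 2, 3, 5, 7, 8, 10, 11, 13, 16, 17, 19, 20}.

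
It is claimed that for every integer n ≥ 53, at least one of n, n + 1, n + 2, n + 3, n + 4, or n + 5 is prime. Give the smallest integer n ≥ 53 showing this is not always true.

n = 90

A counterexample is any integer n ≥ 53 such that n, n + 1, n + 2, n + 3, n + 4, n + 5 are all composite; we check each in order.
The first 37 eligible values, up to n = 89, all satisfy the conclusion.
n = 90: 90 = 2 × 45; 91 = 7 × 13; 92 = 2 × 46; 93 = 3 × 31; 94 = 2 × 47; 95 = 5 × 19 — all composite.
Thus n = 90 disproves the claim, and no smaller n works.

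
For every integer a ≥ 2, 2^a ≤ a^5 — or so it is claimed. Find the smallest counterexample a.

a = 23

A counterexample is any integer a ≥ 2 such that 2^a > a^5; we check each in order.
For a = 2, 3, 4, 5, …, 20, 21, 22 the conclusion holds.
a = 23: 2^a = 8388608 and a^5 = 6436343, so 8388608 > 6436343.
Thus a = 23 disproves the claim, and no smaller a works.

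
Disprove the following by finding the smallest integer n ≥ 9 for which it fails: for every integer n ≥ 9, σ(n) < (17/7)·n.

A counterexample is any integer n ≥ 9 such that the claim fails; we check each in order.
For n = 9, 10, 11, 12, …, 21, 22, 23 the conclusion holds.
n = 24: σ(24) = 60; 60 ≥ 408/7.

n = 24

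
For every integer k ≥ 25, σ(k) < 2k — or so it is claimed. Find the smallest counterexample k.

Check each integer k ≥ 25 in order until the claim fails.
k = 25: σ(25) = 31; 31 < 50.
k = 26: σ(26) = 42; 42 < 52.
k = 27: σ(27) = 40; 40 < 54.
k = 28: σ(28) = 56; 56 ≥ 56.
Hence k = 28 is a counterexample.

k = 28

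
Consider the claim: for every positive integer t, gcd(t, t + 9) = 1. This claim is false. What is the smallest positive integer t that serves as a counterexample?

t = 3

For t = 1, 2 the conclusion holds.
t = 3: gcd(3, 12) = 3.
So t = 3 is the smallest counterexample.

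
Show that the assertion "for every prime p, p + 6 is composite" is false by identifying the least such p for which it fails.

A counterexample is any prime p such that p + 6 is prime; we check each in order.
p = 2: p + 6 = 8 = 2 × 4, composite.
p = 3: p + 6 = 9 = 3 × 3, composite.
p = 5: p + 6 = 11, prime — not composite.

p = 5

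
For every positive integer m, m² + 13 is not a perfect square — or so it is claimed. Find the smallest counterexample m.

m = 6

Check each positive integer m in order until m² + 13 is a perfect square.
The first 5 eligible values, up to m = 5, all satisfy the conclusion.
m = 6: 6² + 13 = 49 = 7², a perfect square.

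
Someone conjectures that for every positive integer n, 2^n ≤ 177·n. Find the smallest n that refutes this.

We need the least positive integer n for which 2^n > 177·n.
For n = 1, 2, 3, 4, 5, 6, 7, 8, 9, 10 the conclusion holds.
n = 11: 2^n = 2048 and 177·n = 1947, so 2048 > 1947.
So n = 11 is the smallest counterexample.

n = 11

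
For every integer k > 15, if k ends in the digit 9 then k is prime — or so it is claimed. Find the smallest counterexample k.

Check each integer k > 15 in order until k ends in the digit 9 but k is not prime.
k = 19: 19 ends in 9 and is prime.
k = 29: 29 ends in 9 and is prime.
k = 39: 39 ends in 9; 39 = 3 × 13, composite.
Thus k = 39 disproves the claim, and no smaller k works.

k = 39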